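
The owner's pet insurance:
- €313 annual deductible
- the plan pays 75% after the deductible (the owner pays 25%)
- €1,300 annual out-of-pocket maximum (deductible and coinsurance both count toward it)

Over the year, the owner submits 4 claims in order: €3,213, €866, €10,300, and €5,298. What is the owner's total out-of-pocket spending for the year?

€1,300

Claim 1 (€3,213): deductible takes €313, €2,900 remains; owner's 25% is €725. Owner pays €1,038; OOP now €1,038.
Claim 2 (€866): deductible met; 25% of €866 = €216.50. Owner owes €216.50 (running OOP €1,254.50).
Claim 3 (€10,300): deductible met; 25% of €10,300 = €2,575. That would push OOP to €3,829.50, over the €1,300 cap, so owner pays €1,300 − €1,254.50 = €45.50.
Claim 4 (€5,298): 25% coinsurance on €5,298 = €1,324.50. Adding that to €1,300 gives €2,624.50, past the €1,300 cap; owner pays only €1,300 − €1,300 = €0.
Summing the owner's payments: €1,038 + €216.50 + €45.50 + €0 = €1,300.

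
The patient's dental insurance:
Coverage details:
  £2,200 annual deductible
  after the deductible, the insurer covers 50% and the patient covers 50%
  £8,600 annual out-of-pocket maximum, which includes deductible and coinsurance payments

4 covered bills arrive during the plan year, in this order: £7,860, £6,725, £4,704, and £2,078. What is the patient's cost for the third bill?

£207.50

#1 (£7,860): £2,200 finishes the deductible; £5,660 goes to coinsurance; coinsurance £5,660 × 50% = £2,830. Cost to patient: £5,030. OOP to date £5,030.
#2 (£6,725): deductible already satisfied, so patient's share is 50% × £6,725 = £3,362.50. Cost to patient: £3,362.50. OOP to date £8,392.50.
#3 (£4,704): 50% coinsurance on £4,704 = £2,352. Adding that to £8,392.50 gives £10,744.50, past the £8,600 cap; patient pays only £8,600 − £8,392.50 = £207.50.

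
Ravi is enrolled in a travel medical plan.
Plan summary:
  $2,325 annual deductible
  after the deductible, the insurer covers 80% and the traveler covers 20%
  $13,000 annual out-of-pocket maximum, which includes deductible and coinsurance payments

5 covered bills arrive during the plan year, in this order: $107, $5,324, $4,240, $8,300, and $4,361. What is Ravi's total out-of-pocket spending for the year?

Claim 1 — $107: fully absorbed by the deductible. Traveler pays $107; OOP now $107.
Claim 2 — $5,324: deductible takes $2,218, $3,106 remains; 20% of $3,106 = $621.20. Traveler owes $2,839.20 (running OOP $2,946.20).
Claim 3 — $4,240: 20% coinsurance on $4,240 = $848. Cost to traveler: $848. OOP to date $3,794.20.
Claim 4 — $8,300: deductible met; 20% of $8,300 = $1,660. Traveler owes $1,660 (running OOP $5,454.20).
Claim 5 — $4,361: deductible met; 20% of $4,361 = $872.20. Traveler owes $872.20 (running OOP $6,326.40).
Total paid by the traveler: $107 + $2,839.20 + $848 + $1,660 + $872.20 = $6,326.40.

$6,326.40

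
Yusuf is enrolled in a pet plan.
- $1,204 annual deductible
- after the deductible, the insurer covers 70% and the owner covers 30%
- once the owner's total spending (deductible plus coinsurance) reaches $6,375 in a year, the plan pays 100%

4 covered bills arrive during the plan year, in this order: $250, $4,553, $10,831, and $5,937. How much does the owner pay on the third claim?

Claim 1 ($250): fully absorbed by the deductible. Owner pays $250; OOP now $250.
Claim 2 ($4,553): deductible takes $954, $3,599 remains; coinsurance $3,599 × 30% = $1,079.70. Owner owes $2,033.70 (running OOP $2,283.70).
Claim 3 ($10,831): deductible already satisfied, so owner's share is 30% × $10,831 = $3,249.30. Owner pays $3,249.30; OOP now $5,533.

$3,249.30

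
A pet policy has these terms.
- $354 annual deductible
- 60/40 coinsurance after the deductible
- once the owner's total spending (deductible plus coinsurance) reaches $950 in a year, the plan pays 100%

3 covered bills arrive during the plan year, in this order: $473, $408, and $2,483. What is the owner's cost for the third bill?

Bill 1, $473: $354 to deductible, leaving $119; coinsurance $119 × 40% = $47.60. Owner pays $401.60; OOP now $401.60.
Bill 2, $408: deductible met; 40% of $408 = $163.20. Cost to owner: $163.20. OOP to date $564.80.
Bill 3, $2,483: deductible met; 40% of $2,483 = $993.20. Adding that to $564.80 gives $1,558, past the $950 cap; owner pays only $950 − $564.80 = $385.20.

$385.20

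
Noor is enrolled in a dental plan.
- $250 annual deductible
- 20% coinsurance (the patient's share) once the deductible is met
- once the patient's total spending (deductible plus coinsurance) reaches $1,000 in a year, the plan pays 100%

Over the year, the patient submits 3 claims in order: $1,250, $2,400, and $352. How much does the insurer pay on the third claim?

Claim 1 — $1,250: deductible takes $250, $1,000 remains; coinsurance $1,000 × 20% = $200. Patient pays $450; OOP now $450. Insurer: $1,250 − $450 = $800.
Claim 2 — $2,400: deductible already satisfied, so patient's share is 20% × $2,400 = $480. Patient owes $480 (running OOP $930). Plan pays $2,400 − $480 = $1,920.
Claim 3 — $352: deductible met; 20% of $352 = $70.40. Adding that to $930 gives $1,000.40, past the $1,000 cap; patient pays only $1,000 − $930 = $70. Insurer: $352 − $70 = $282.

$282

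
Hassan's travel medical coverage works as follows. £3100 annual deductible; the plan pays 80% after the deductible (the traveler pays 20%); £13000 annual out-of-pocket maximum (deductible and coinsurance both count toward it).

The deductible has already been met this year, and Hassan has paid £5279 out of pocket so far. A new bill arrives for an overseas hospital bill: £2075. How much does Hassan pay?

£415

With the deductible met, the entire £2075 is subject to coinsurance.
Coinsurance: £2075 × 20% = £415.
Total out-of-pocket so far would be £5279 + £415 = £5694, below the £13000 cap — no reduction.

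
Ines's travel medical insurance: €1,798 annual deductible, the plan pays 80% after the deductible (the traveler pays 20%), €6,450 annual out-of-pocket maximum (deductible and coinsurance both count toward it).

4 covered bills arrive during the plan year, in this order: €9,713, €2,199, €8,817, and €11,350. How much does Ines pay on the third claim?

#1 (€9,713): €1,798 finishes the deductible; €7,915 goes to coinsurance; 20% of €7,915 = €1,583. Traveler pays €3,381; OOP now €3,381.
#2 (€2,199): 20% coinsurance on €2,199 = €439.80. Traveler owes €439.80 (running OOP €3,820.80).
#3 (€8,817): deductible met; 20% of €8,817 = €1,763.40. Cost to traveler: €1,763.40. OOP to date €5,584.20.

€1,763.40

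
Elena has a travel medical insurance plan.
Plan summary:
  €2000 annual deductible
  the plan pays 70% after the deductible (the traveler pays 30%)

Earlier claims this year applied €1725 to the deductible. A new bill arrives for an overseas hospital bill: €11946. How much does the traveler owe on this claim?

€1725 of the €2000 deductible is already met, leaving €275.
The remaining €11671 (= €11946 − €275) moves to coinsurance.
Traveler's 30% share of €11671 is €3501.30.
Traveler responsibility: €275 + €3501.30 = €3776.30.

€3776.30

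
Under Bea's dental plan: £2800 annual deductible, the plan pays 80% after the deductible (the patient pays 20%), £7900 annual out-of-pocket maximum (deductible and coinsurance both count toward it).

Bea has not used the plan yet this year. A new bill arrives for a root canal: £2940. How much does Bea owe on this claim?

Nothing has been paid toward the £2800 deductible, so the first £2800 of this charge is applied there.
That leaves £2940 − £2800 = £140 for coinsurance.
Coinsurance: £140 × 20% = £28.
That puts the patient's cost at £2800 + £28 = £2828 before any cap.
Year-to-date out-of-pocket becomes £0 + £2828 = £2828, still under the £7900 maximum, so no cap applies.

£2828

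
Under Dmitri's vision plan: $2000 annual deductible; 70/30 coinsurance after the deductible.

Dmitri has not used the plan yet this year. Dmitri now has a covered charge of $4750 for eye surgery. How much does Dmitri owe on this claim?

Deductible not yet touched, so the first $2000 of the bill goes to the deductible.
That leaves $4750 − $2000 = $2750 for coinsurance.
30% of $2750 = $825 falls to the member.
Member responsibility: $2000 + $825 = $2825.

$2825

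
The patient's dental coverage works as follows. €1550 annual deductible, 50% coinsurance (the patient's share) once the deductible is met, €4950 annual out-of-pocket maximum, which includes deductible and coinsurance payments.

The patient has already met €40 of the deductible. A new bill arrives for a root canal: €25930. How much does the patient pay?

Deductible still to meet: €1550 − €40 = €1510.
That leaves €25930 − €1510 = €24420 for coinsurance.
50% of €24420 = €12210 falls to the patient.
So the patient owes €1510 + €12210 = €13720 before any cap.
Year-to-date out-of-pocket would reach €40 + €13720 = €13760, above the €4950 maximum, so the patient pays only €4950 − €40 = €4910.

€4910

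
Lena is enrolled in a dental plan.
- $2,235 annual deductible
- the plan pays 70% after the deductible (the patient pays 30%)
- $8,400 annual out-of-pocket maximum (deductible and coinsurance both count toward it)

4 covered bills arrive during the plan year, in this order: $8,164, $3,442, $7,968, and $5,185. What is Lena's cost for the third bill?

$2,390.40

Bill 1, $8,164: $2,235 finishes the deductible; $5,929 goes to coinsurance; patient's 30% is $1,778.70. Cost to patient: $4,013.70. OOP to date $4,013.70.
Bill 2, $3,442: 30% coinsurance on $3,442 = $1,032.60. Cost to patient: $1,032.60. OOP to date $5,046.30.
Bill 3, $7,968: deductible met; 30% of $7,968 = $2,390.40. Cost to patient: $2,390.40. OOP to date $7,436.70.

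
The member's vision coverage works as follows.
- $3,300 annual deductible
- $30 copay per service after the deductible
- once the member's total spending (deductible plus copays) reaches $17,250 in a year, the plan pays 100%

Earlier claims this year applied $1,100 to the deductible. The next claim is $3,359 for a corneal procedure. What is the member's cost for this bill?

$2,230

Remaining deductible: $3,300 − $1,100 = $2,200.
The remaining $1,159 (= $3,359 − $2,200) moves to the copay.
Copay on this service: $30.
Member responsibility before any cap: $2,200 + $30 = $2,230.
Cumulative spending $1,100 + $2,230 = $3,330 stays under the $17,250 maximum.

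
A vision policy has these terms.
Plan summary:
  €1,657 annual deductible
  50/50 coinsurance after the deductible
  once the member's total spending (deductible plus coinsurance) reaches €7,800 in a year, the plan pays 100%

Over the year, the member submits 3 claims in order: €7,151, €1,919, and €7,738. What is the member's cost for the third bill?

€2,436.50

Bill 1, €7,151: €1,657 finishes the deductible; €5,494 goes to coinsurance; member's 50% is €2,747. Member pays €4,404; OOP now €4,404.
Bill 2, €1,919: deductible already satisfied, so member's share is 50% × €1,919 = €959.50. Cost to member: €959.50. OOP to date €5,363.50.
Bill 3, €7,738: deductible met; 50% of €7,738 = €3,869. Adding that to €5,363.50 gives €9,232.50, past the €7,800 cap; member pays only €7,800 − €5,363.50 = €2,436.50.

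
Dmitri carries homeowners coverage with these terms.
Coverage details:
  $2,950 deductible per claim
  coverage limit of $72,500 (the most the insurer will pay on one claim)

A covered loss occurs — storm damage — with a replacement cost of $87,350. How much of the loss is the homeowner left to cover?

$14,850

Subtract the deductible: $87,350 − $2,950 = $84,400.
$84,400 exceeds the $72,500 limit, so the insurer pays the limit: $72,500.
The homeowner bears the rest of the original loss: $87,350 − $72,500 = $14,850.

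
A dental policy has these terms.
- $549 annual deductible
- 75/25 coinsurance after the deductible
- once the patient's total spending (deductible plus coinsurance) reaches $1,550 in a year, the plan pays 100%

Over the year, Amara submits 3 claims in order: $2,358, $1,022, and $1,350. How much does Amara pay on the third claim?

$293.25

Claim 1 — $2,358: $549 finishes the deductible; $1,809 goes to coinsurance; patient's 25% is $452.25. Patient pays $1,001.25; OOP now $1,001.25.
Claim 2 — $1,022: deductible already satisfied, so patient's share is 25% × $1,022 = $255.50. Patient pays $255.50; OOP now $1,256.75.
Claim 3 — $1,350: deductible already satisfied, so patient's share is 25% × $1,350 = $337.50. That would push OOP to $1,594.25, over the $1,550 cap, so patient pays $1,550 − $1,256.75 = $293.25.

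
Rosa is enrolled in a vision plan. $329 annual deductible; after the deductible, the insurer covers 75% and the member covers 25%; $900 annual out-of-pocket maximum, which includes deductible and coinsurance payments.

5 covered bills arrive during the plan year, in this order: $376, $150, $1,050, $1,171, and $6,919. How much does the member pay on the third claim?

$262.50

#1 ($376): $329 finishes the deductible; $47 goes to coinsurance; 25% of $47 = $11.75. Cost to member: $340.75. OOP to date $340.75.
#2 ($150): deductible met; 25% of $150 = $37.50. Cost to member: $37.50. OOP to date $378.25.
#3 ($1,050): 25% coinsurance on $1,050 = $262.50. Member owes $262.50 (running OOP $640.75).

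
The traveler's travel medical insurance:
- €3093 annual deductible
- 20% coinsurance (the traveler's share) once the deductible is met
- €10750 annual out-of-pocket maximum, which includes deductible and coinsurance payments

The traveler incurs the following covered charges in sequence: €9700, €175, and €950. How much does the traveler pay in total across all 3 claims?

€4639.40

Claim 1 (€9700): deductible takes €3093, €6607 remains; 20% of €6607 = €1321.40. Traveler owes €4414.40 (running OOP €4414.40).
Claim 2 (€175): deductible met; 20% of €175 = €35. Traveler owes €35 (running OOP €4449.40).
Claim 3 (€950): deductible met; 20% of €950 = €190. Traveler owes €190 (running OOP €4639.40).
Total paid by the traveler: €4414.40 + €35 + €190 = €4639.40.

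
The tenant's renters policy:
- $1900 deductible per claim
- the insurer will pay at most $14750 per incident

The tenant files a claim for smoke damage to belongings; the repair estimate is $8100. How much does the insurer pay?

$6200

Subtract the deductible: $8100 − $1900 = $6200.
$6200 is within the $14750 limit, so the insurer pays $6200.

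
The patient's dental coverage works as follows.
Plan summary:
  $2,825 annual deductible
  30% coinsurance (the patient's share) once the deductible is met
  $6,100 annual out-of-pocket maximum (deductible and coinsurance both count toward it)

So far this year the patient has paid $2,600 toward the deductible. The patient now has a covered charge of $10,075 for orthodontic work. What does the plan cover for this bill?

Remaining deductible: $2,825 − $2,600 = $225.
That leaves $10,075 − $225 = $9,850 for coinsurance.
Patient's 30% share of $9,850 is $2,955.
That puts the patient's cost at $225 + $2,955 = $3,180 before any cap.
Cumulative spending $2,600 + $3,180 = $5,780 stays under the $6,100 maximum.
The plan picks up $10,075 − $3,180 = $6,895.

$6,895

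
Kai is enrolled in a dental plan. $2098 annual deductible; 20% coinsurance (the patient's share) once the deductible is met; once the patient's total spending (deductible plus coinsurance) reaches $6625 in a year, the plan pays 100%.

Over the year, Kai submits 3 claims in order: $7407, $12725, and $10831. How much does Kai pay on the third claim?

$920.20

Bill 1, $7407: deductible takes $2098, $5309 remains; coinsurance $5309 × 20% = $1061.80. Patient owes $3159.80 (running OOP $3159.80).
Bill 2, $12725: deductible already satisfied, so patient's share is 20% × $12725 = $2545. Patient pays $2545; OOP now $5704.80.
Bill 3, $10831: deductible met; 20% of $10831 = $2166.20. OOP would hit $7871 > $6625, so the cap limits the patient to $6625 − $5704.80 = $920.20.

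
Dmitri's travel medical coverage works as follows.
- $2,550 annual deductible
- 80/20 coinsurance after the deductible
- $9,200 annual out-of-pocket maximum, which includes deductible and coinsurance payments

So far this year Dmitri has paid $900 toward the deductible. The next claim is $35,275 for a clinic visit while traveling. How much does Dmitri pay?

$8,300

Remaining deductible: $2,550 − $900 = $1,650.
The remaining $33,625 (= $35,275 − $1,650) moves to coinsurance.
20% of $33,625 = $6,725 falls to the traveler.
Traveler responsibility before any cap: $1,650 + $6,725 = $8,375.
Year-to-date out-of-pocket would reach $900 + $8,375 = $9,275, above the $9,200 maximum, so the traveler pays only $9,200 − $900 = $8,300.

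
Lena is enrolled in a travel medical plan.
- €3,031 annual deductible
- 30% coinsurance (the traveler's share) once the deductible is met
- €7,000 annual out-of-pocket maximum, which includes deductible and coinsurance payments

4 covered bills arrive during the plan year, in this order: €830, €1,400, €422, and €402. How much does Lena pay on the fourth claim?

Claim 1 — €830: fully absorbed by the deductible. Traveler pays €830; OOP now €830.
Claim 2 — €1,400: entire amount goes to the deductible. Traveler pays €1,400; OOP now €2,230.
Claim 3 — €422: fully absorbed by the deductible. Cost to traveler: €422. OOP to date €2,652.
Claim 4 — €402: €379 finishes the deductible; €23 goes to coinsurance; coinsurance €23 × 30% = €6.90. Traveler owes €385.90 (running OOP €3,037.90).

€385.90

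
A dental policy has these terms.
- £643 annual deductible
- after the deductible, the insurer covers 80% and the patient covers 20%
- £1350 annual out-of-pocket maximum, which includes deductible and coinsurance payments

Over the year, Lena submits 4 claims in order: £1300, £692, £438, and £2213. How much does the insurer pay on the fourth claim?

£1863.40

Bill 1, £1300: deductible takes £643, £657 remains; coinsurance £657 × 20% = £131.40. Cost to patient: £774.40. OOP to date £774.40. Insurer: £1300 − £774.40 = £525.60.
Bill 2, £692: deductible met; 20% of £692 = £138.40. Patient owes £138.40 (running OOP £912.80). Plan pays £692 − £138.40 = £553.60.
Bill 3, £438: deductible already satisfied, so patient's share is 20% × £438 = £87.60. Patient pays £87.60; OOP now £1000.40. Insurer: £438 − £87.60 = £350.40.
Bill 4, £2213: deductible met; 20% of £2213 = £442.60. OOP would hit £1443 > £1350, so the cap limits the patient to £1350 − £1000.40 = £349.60. Insurer: £2213 − £349.60 = £1863.40.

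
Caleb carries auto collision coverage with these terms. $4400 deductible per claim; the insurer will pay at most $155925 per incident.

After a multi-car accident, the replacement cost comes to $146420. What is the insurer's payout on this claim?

$142020

Less the $4400 deductible: $146420 − $4400 = $142020.
$142020 is within the $155925 limit, so the insurer pays $142020.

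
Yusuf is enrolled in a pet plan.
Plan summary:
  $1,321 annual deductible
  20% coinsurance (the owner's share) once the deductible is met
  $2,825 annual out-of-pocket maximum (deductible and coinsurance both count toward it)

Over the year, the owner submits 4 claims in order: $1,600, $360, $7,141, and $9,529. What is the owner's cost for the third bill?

Claim 1 ($1,600): deductible takes $1,321, $279 remains; owner's 20% is $55.80. Owner owes $1,376.80 (running OOP $1,376.80).
Claim 2 ($360): deductible met; 20% of $360 = $72. Owner owes $72 (running OOP $1,448.80).
Claim 3 ($7,141): deductible already satisfied, so owner's share is 20% × $7,141 = $1,428.20. Adding that to $1,448.80 gives $2,877, past the $2,825 cap; owner pays only $2,825 − $1,448.80 = $1,376.20.

$1,376.20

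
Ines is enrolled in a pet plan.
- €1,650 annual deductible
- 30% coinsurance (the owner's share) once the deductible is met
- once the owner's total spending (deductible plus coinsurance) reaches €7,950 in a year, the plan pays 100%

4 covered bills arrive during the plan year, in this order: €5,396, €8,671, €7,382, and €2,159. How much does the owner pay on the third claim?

Claim 1 — €5,396: €1,650 to deductible, leaving €3,746; owner's 30% is €1,123.80. Cost to owner: €2,773.80. OOP to date €2,773.80.
Claim 2 — €8,671: 30% coinsurance on €8,671 = €2,601.30. Owner owes €2,601.30 (running OOP €5,375.10).
Claim 3 — €7,382: deductible met; 30% of €7,382 = €2,214.60. Cost to owner: €2,214.60. OOP to date €7,589.70.

€2,214.60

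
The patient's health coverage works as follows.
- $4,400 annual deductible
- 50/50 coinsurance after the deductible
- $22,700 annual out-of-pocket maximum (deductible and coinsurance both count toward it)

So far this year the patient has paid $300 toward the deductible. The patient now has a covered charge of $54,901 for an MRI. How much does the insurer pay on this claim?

$32,501

Remaining deductible: $4,400 − $300 = $4,100.
After the $4,100 deductible portion, $54,901 − $4,100 = $50,801 is subject to coinsurance.
Patient's 50% share of $50,801 is $25,400.50.
Patient responsibility before any cap: $4,100 + $25,400.50 = $29,500.50.
Adding $29,500.50 to the $300 already spent would give $29,800.50, which exceeds the $22,700 cap; the patient pays just $22,700 − $300 = $22,400.
The plan picks up $54,901 − $22,400 = $32,501.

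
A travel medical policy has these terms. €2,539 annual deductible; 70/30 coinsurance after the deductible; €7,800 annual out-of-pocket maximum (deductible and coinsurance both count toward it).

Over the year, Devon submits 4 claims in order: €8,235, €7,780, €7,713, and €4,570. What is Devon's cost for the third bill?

€1,218.20

#1 (€8,235): deductible takes €2,539, €5,696 remains; traveler's 30% is €1,708.80. Cost to traveler: €4,247.80. OOP to date €4,247.80.
#2 (€7,780): 30% coinsurance on €7,780 = €2,334. Cost to traveler: €2,334. OOP to date €6,581.80.
#3 (€7,713): deductible already satisfied, so traveler's share is 30% × €7,713 = €2,313.90. That would push OOP to €8,895.70, over the €7,800 cap, so traveler pays €7,800 − €6,581.80 = €1,218.20.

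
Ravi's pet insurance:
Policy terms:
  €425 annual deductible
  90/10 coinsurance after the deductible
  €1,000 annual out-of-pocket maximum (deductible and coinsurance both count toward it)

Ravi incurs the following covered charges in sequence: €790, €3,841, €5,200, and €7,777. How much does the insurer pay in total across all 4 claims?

Bill 1, €790: €425 to deductible, leaving €365; coinsurance €365 × 10% = €36.50. Owner pays €461.50; OOP now €461.50. Insurer: €790 − €461.50 = €328.50.
Bill 2, €3,841: 10% coinsurance on €3,841 = €384.10. Cost to owner: €384.10. OOP to date €845.60. Insurer: €3,841 − €384.10 = €3,456.90.
Bill 3, €5,200: deductible already satisfied, so owner's share is 10% × €5,200 = €520. That would push OOP to €1,365.60, over the €1,000 cap, so owner pays €1,000 − €845.60 = €154.40. Plan pays €5,200 − €154.40 = €5,045.60.
Bill 4, €7,777: deductible already satisfied, so owner's share is 10% × €7,777 = €777.70. OOP would hit €1,777.70 > €1,000, so the cap limits the owner to €1,000 − €1,000 = €0. Insurer: €7,777 − €0 = €7,777.
Insurer total: €328.50 + €3,456.90 + €5,045.60 + €7,777 = €16,608.

€16,608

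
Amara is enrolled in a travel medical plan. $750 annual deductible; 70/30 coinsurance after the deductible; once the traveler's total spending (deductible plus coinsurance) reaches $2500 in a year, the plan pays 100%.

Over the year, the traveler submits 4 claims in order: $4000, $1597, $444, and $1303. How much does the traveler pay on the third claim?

Bill 1, $4000: $750 finishes the deductible; $3250 goes to coinsurance; coinsurance $3250 × 30% = $975. Traveler pays $1725; OOP now $1725.
Bill 2, $1597: 30% coinsurance on $1597 = $479.10. Traveler pays $479.10; OOP now $2204.10.
Bill 3, $444: 30% coinsurance on $444 = $133.20. Cost to traveler: $133.20. OOP to date $2337.30.

$133.20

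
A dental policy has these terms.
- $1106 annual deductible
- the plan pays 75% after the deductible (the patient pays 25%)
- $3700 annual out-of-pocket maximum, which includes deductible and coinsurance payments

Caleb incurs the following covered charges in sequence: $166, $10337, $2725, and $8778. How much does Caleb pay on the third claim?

$244.75

Claim 1 — $166: fully absorbed by the deductible. Patient owes $166 (running OOP $166).
Claim 2 — $10337: $940 to deductible, leaving $9397; patient's 25% is $2349.25. Patient pays $3289.25; OOP now $3455.25.
Claim 3 — $2725: deductible met; 25% of $2725 = $681.25. That would push OOP to $4136.50, over the $3700 cap, so patient pays $3700 − $3455.25 = $244.75.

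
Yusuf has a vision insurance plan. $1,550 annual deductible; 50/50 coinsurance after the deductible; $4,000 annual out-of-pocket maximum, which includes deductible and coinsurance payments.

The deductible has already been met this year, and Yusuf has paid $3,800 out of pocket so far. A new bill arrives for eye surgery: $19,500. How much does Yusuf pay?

The deductible is already satisfied, so the full bill goes to coinsurance.
Coinsurance: $19,500 × 50% = $9,750.
Year-to-date out-of-pocket would reach $3,800 + $9,750 = $13,550, above the $4,000 maximum, so the member pays only $4,000 − $3,800 = $200.

$200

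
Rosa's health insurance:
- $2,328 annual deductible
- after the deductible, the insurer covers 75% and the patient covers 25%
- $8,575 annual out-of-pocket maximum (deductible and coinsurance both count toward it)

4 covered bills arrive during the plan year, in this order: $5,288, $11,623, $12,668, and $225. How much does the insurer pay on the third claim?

$10,066.75

Claim 1 — $5,288: deductible takes $2,328, $2,960 remains; 25% of $2,960 = $740. Cost to patient: $3,068. OOP to date $3,068. Plan pays $5,288 − $3,068 = $2,220.
Claim 2 — $11,623: deductible already satisfied, so patient's share is 25% × $11,623 = $2,905.75. Cost to patient: $2,905.75. OOP to date $5,973.75. Insurer: $11,623 − $2,905.75 = $8,717.25.
Claim 3 — $12,668: deductible met; 25% of $12,668 = $3,167. That would push OOP to $9,140.75, over the $8,575 cap, so patient pays $8,575 − $5,973.75 = $2,601.25. Plan pays $12,668 − $2,601.25 = $10,066.75.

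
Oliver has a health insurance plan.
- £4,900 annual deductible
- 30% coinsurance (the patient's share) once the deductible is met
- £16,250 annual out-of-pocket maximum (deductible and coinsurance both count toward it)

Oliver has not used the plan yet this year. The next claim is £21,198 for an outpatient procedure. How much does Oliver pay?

£9,789.40

Nothing has been paid toward the £4,900 deductible, so the first £4,900 of this charge is applied there.
The remaining £16,298 (= £21,198 − £4,900) moves to coinsurance.
Coinsurance: £16,298 × 30% = £4,889.40.
That puts the patient's cost at £4,900 + £4,889.40 = £9,789.40 before any cap.
Cumulative spending £0 + £9,789.40 = £9,789.40 stays under the £16,250 maximum.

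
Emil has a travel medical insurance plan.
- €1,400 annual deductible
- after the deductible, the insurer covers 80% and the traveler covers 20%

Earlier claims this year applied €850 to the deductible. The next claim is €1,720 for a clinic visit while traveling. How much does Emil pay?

€850 of the €1,400 deductible is already met, leaving €550.
That leaves €1,720 − €550 = €1,170 for coinsurance.
Coinsurance: €1,170 × 20% = €234.
That puts the traveler's cost at €550 + €234 = €784.

€784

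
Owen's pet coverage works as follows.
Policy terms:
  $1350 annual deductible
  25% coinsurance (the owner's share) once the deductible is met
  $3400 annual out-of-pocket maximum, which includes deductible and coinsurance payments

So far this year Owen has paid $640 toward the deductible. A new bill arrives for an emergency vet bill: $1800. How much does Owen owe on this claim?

Remaining deductible: $1350 − $640 = $710.
The remaining $1090 (= $1800 − $710) moves to coinsurance.
Coinsurance: $1090 × 25% = $272.50.
Owner responsibility before any cap: $710 + $272.50 = $982.50.
Cumulative spending $640 + $982.50 = $1622.50 stays under the $3400 maximum.

$982.50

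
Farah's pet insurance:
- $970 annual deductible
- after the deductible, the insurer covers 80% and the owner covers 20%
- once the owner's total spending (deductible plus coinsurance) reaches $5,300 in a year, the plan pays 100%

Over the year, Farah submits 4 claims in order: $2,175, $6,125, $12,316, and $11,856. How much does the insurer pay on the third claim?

$9,852.80

Claim 1 ($2,175): $970 finishes the deductible; $1,205 goes to coinsurance; owner's 20% is $241. Owner owes $1,211 (running OOP $1,211). Insurer: $2,175 − $1,211 = $964.
Claim 2 ($6,125): 20% coinsurance on $6,125 = $1,225. Owner owes $1,225 (running OOP $2,436). Insurer: $6,125 − $1,225 = $4,900.
Claim 3 ($12,316): deductible already satisfied, so owner's share is 20% × $12,316 = $2,463.20. Owner owes $2,463.20 (running OOP $4,899.20). Plan pays $12,316 − $2,463.20 = $9,852.80.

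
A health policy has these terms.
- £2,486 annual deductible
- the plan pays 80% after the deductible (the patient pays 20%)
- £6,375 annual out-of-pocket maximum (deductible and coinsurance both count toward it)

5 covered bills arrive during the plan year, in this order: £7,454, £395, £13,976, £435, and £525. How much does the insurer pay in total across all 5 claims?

£16,410

Bill 1, £7,454: £2,486 finishes the deductible; £4,968 goes to coinsurance; patient's 20% is £993.60. Patient owes £3,479.60 (running OOP £3,479.60). Plan pays £7,454 − £3,479.60 = £3,974.40.
Bill 2, £395: deductible already satisfied, so patient's share is 20% × £395 = £79. Cost to patient: £79. OOP to date £3,558.60. Insurer: £395 − £79 = £316.
Bill 3, £13,976: deductible met; 20% of £13,976 = £2,795.20. Patient owes £2,795.20 (running OOP £6,353.80). Plan pays £13,976 − £2,795.20 = £11,180.80.
Bill 4, £435: deductible already satisfied, so patient's share is 20% × £435 = £87. That would push OOP to £6,440.80, over the £6,375 cap, so patient pays £6,375 − £6,353.80 = £21.20. Plan pays £435 − £21.20 = £413.80.
Bill 5, £525: 20% coinsurance on £525 = £105. Adding that to £6,375 gives £6,480, past the £6,375 cap; patient pays only £6,375 − £6,375 = £0. Insurer: £525 − £0 = £525.
Insurer total: £3,974.40 + £316 + £11,180.80 + £413.80 + £525 = £16,410.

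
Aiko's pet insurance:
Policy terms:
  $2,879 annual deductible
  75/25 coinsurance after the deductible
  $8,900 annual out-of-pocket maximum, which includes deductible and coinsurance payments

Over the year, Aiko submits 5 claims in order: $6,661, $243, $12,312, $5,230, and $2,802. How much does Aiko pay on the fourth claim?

#1 ($6,661): $2,879 finishes the deductible; $3,782 goes to coinsurance; owner's 25% is $945.50. Owner pays $3,824.50; OOP now $3,824.50.
#2 ($243): 25% coinsurance on $243 = $60.75. Owner pays $60.75; OOP now $3,885.25.
#3 ($12,312): deductible already satisfied, so owner's share is 25% × $12,312 = $3,078. Cost to owner: $3,078. OOP to date $6,963.25.
#4 ($5,230): deductible met; 25% of $5,230 = $1,307.50. Cost to owner: $1,307.50. OOP to date $8,270.75.

$1,307.50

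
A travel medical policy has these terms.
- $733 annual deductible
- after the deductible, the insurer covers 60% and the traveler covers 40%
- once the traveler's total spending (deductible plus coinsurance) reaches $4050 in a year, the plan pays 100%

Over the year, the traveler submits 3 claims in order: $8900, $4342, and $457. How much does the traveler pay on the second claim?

#1 ($8900): $733 finishes the deductible; $8167 goes to coinsurance; coinsurance $8167 × 40% = $3266.80. Cost to traveler: $3999.80. OOP to date $3999.80.
#2 ($4342): 40% coinsurance on $4342 = $1736.80. OOP would hit $5736.60 > $4050, so the cap limits the traveler to $4050 − $3999.80 = $50.20.

$50.20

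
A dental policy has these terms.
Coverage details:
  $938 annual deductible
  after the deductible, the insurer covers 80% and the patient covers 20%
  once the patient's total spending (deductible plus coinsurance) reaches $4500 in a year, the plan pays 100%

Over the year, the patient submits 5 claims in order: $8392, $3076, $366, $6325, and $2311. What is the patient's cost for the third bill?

$73.20

Claim 1 ($8392): $938 finishes the deductible; $7454 goes to coinsurance; 20% of $7454 = $1490.80. Patient pays $2428.80; OOP now $2428.80.
Claim 2 ($3076): deductible met; 20% of $3076 = $615.20. Patient owes $615.20 (running OOP $3044).
Claim 3 ($366): deductible already satisfied, so patient's share is 20% × $366 = $73.20. Cost to patient: $73.20. OOP to date $3117.20.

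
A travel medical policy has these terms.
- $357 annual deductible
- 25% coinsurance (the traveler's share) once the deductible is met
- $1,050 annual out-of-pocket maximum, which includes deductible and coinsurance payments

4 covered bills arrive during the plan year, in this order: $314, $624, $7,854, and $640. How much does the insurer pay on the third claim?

$7,306.25

#1 ($314): all of it applies to the deductible. Traveler owes $314 (running OOP $314). Insurer: $314 − $314 = $0.
#2 ($624): deductible takes $43, $581 remains; coinsurance $581 × 25% = $145.25. Cost to traveler: $188.25. OOP to date $502.25. Insurer: $624 − $188.25 = $435.75.
#3 ($7,854): 25% coinsurance on $7,854 = $1,963.50. That would push OOP to $2,465.75, over the $1,050 cap, so traveler pays $1,050 − $502.25 = $547.75. Insurer: $7,854 − $547.75 = $7,306.25.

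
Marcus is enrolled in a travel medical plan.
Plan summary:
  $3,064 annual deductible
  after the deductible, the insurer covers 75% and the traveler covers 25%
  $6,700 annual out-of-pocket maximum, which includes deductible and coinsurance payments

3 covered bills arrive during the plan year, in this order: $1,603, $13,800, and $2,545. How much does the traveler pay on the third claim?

Claim 1 ($1,603): fully absorbed by the deductible. Traveler pays $1,603; OOP now $1,603.
Claim 2 ($13,800): $1,461 to deductible, leaving $12,339; coinsurance $12,339 × 25% = $3,084.75. Traveler pays $4,545.75; OOP now $6,148.75.
Claim 3 ($2,545): 25% coinsurance on $2,545 = $636.25. OOP would hit $6,785 > $6,700, so the cap limits the traveler to $6,700 − $6,148.75 = $551.25.

$551.25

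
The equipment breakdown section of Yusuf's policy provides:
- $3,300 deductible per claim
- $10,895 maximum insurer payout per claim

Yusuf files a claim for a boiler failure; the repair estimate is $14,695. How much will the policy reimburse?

Subtract the deductible: $14,695 − $3,300 = $11,395.
Since $11,395 > $10,895, the payout is capped at $10,895.

$10,895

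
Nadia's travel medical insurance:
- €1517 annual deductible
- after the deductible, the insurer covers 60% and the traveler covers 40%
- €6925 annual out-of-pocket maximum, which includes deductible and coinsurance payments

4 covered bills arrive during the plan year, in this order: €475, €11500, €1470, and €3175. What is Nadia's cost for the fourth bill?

€636.80

Bill 1, €475: entire amount goes to the deductible. Traveler pays €475; OOP now €475.
Bill 2, €11500: €1042 to deductible, leaving €10458; coinsurance €10458 × 40% = €4183.20. Cost to traveler: €5225.20. OOP to date €5700.20.
Bill 3, €1470: deductible met; 40% of €1470 = €588. Traveler owes €588 (running OOP €6288.20).
Bill 4, €3175: deductible already satisfied, so traveler's share is 40% × €3175 = €1270. That would push OOP to €7558.20, over the €6925 cap, so traveler pays €6925 − €6288.20 = €636.80.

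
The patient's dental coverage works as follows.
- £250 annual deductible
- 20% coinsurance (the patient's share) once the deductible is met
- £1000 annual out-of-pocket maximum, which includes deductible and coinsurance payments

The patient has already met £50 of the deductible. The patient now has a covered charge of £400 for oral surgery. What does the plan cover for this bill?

£50 of the £250 deductible is already met, leaving £200.
After the £200 deductible portion, £400 − £200 = £200 is subject to coinsurance.
Coinsurance: £200 × 20% = £40.
So the patient owes £200 + £40 = £240 before any cap.
Cumulative spending £50 + £240 = £290 stays under the £1000 maximum.
The plan picks up £400 − £240 = £160.

£160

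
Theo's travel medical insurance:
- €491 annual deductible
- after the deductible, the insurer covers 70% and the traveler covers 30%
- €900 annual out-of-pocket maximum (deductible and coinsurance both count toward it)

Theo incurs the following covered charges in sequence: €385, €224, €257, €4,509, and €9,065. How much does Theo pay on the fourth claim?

Claim 1 (€385): all of it applies to the deductible. Traveler pays €385; OOP now €385.
Claim 2 (€224): deductible takes €106, €118 remains; traveler's 30% is €35.40. Traveler pays €141.40; OOP now €526.40.
Claim 3 (€257): deductible already satisfied, so traveler's share is 30% × €257 = €77.10. Traveler owes €77.10 (running OOP €603.50).
Claim 4 (€4,509): 30% coinsurance on €4,509 = €1,352.70. That would push OOP to €1,956.20, over the €900 cap, so traveler pays €900 − €603.50 = €296.50.

€296.50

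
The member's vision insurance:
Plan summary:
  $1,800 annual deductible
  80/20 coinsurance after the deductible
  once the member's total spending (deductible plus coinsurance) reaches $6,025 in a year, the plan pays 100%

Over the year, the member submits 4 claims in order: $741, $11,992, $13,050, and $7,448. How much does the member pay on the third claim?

#1 ($741): fully absorbed by the deductible. Cost to member: $741. OOP to date $741.
#2 ($11,992): deductible takes $1,059, $10,933 remains; coinsurance $10,933 × 20% = $2,186.60. Member pays $3,245.60; OOP now $3,986.60.
#3 ($13,050): deductible met; 20% of $13,050 = $2,610. Adding that to $3,986.60 gives $6,596.60, past the $6,025 cap; member pays only $6,025 − $3,986.60 = $2,038.40.

$2,038.40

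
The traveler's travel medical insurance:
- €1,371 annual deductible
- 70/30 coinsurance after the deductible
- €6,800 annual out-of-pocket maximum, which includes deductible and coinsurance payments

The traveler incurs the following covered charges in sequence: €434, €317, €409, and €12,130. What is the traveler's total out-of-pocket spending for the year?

€4,946.70

#1 (€434): fully absorbed by the deductible. Traveler owes €434 (running OOP €434).
#2 (€317): all of it applies to the deductible. Cost to traveler: €317. OOP to date €751.
#3 (€409): all of it applies to the deductible. Cost to traveler: €409. OOP to date €1,160.
#4 (€12,130): deductible takes €211, €11,919 remains; traveler's 30% is €3,575.70. Cost to traveler: €3,786.70. OOP to date €4,946.70.
Total paid by the traveler: €434 + €317 + €409 + €3,786.70 = €4,946.70.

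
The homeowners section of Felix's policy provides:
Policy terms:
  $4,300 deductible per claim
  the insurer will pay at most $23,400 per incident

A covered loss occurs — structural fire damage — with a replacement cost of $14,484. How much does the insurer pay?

After the deductible, $14,484 − $4,300 = $10,184 remains.
$10,184 ≤ $23,400, so the limit doesn't bind; insurer pays $10,184.

$10,184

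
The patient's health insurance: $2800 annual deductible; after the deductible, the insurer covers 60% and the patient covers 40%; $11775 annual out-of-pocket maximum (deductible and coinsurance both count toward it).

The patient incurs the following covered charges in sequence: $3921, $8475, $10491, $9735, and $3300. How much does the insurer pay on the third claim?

Bill 1, $3921: deductible takes $2800, $1121 remains; patient's 40% is $448.40. Patient owes $3248.40 (running OOP $3248.40). Plan pays $3921 − $3248.40 = $672.60.
Bill 2, $8475: deductible already satisfied, so patient's share is 40% × $8475 = $3390. Cost to patient: $3390. OOP to date $6638.40. Insurer: $8475 − $3390 = $5085.
Bill 3, $10491: deductible already satisfied, so patient's share is 40% × $10491 = $4196.40. Patient pays $4196.40; OOP now $10834.80. Insurer: $10491 − $4196.40 = $6294.60.

$6294.60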